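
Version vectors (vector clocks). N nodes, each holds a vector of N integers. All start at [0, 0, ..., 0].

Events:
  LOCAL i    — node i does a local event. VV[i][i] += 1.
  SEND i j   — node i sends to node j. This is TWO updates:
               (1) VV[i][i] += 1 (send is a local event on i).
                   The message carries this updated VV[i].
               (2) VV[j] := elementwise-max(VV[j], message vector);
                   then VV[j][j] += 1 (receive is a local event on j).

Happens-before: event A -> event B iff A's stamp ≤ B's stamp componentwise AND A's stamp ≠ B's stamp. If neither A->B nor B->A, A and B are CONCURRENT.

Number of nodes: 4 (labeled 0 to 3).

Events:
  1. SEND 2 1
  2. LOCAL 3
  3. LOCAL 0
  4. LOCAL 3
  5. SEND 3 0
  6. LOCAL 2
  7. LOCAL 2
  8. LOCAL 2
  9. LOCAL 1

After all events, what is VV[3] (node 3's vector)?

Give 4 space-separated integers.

Answer: 0 0 0 3

Derivation:
Initial: VV[0]=[0, 0, 0, 0]
Initial: VV[1]=[0, 0, 0, 0]
Initial: VV[2]=[0, 0, 0, 0]
Initial: VV[3]=[0, 0, 0, 0]
Event 1: SEND 2->1: VV[2][2]++ -> VV[2]=[0, 0, 1, 0], msg_vec=[0, 0, 1, 0]; VV[1]=max(VV[1],msg_vec) then VV[1][1]++ -> VV[1]=[0, 1, 1, 0]
Event 2: LOCAL 3: VV[3][3]++ -> VV[3]=[0, 0, 0, 1]
Event 3: LOCAL 0: VV[0][0]++ -> VV[0]=[1, 0, 0, 0]
Event 4: LOCAL 3: VV[3][3]++ -> VV[3]=[0, 0, 0, 2]
Event 5: SEND 3->0: VV[3][3]++ -> VV[3]=[0, 0, 0, 3], msg_vec=[0, 0, 0, 3]; VV[0]=max(VV[0],msg_vec) then VV[0][0]++ -> VV[0]=[2, 0, 0, 3]
Event 6: LOCAL 2: VV[2][2]++ -> VV[2]=[0, 0, 2, 0]
Event 7: LOCAL 2: VV[2][2]++ -> VV[2]=[0, 0, 3, 0]
Event 8: LOCAL 2: VV[2][2]++ -> VV[2]=[0, 0, 4, 0]
Event 9: LOCAL 1: VV[1][1]++ -> VV[1]=[0, 2, 1, 0]
Final vectors: VV[0]=[2, 0, 0, 3]; VV[1]=[0, 2, 1, 0]; VV[2]=[0, 0, 4, 0]; VV[3]=[0, 0, 0, 3]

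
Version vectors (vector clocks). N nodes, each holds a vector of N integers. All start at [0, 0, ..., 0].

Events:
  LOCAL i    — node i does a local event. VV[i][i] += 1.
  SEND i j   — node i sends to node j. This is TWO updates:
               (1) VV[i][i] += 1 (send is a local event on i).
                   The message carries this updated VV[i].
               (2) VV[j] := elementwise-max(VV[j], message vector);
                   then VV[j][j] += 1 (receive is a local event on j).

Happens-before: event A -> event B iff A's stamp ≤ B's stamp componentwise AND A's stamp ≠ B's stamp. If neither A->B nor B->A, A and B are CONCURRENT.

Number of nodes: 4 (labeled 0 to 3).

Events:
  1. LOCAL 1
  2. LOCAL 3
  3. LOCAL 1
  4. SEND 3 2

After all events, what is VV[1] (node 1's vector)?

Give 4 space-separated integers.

Initial: VV[0]=[0, 0, 0, 0]
Initial: VV[1]=[0, 0, 0, 0]
Initial: VV[2]=[0, 0, 0, 0]
Initial: VV[3]=[0, 0, 0, 0]
Event 1: LOCAL 1: VV[1][1]++ -> VV[1]=[0, 1, 0, 0]
Event 2: LOCAL 3: VV[3][3]++ -> VV[3]=[0, 0, 0, 1]
Event 3: LOCAL 1: VV[1][1]++ -> VV[1]=[0, 2, 0, 0]
Event 4: SEND 3->2: VV[3][3]++ -> VV[3]=[0, 0, 0, 2], msg_vec=[0, 0, 0, 2]; VV[2]=max(VV[2],msg_vec) then VV[2][2]++ -> VV[2]=[0, 0, 1, 2]
Final vectors: VV[0]=[0, 0, 0, 0]; VV[1]=[0, 2, 0, 0]; VV[2]=[0, 0, 1, 2]; VV[3]=[0, 0, 0, 2]

Answer: 0 2 0 0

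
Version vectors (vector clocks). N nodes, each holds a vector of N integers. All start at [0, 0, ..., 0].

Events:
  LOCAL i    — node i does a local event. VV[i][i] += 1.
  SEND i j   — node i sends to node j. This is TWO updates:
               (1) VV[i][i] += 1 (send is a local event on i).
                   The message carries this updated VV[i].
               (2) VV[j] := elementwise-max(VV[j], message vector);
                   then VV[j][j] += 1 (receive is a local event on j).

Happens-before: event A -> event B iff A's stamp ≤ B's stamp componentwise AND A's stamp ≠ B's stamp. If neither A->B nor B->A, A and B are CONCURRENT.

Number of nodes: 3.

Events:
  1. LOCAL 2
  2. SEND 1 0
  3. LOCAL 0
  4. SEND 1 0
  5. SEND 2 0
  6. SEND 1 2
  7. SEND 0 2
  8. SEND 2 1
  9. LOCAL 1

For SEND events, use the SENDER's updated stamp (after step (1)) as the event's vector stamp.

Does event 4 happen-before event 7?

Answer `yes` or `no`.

Initial: VV[0]=[0, 0, 0]
Initial: VV[1]=[0, 0, 0]
Initial: VV[2]=[0, 0, 0]
Event 1: LOCAL 2: VV[2][2]++ -> VV[2]=[0, 0, 1]
Event 2: SEND 1->0: VV[1][1]++ -> VV[1]=[0, 1, 0], msg_vec=[0, 1, 0]; VV[0]=max(VV[0],msg_vec) then VV[0][0]++ -> VV[0]=[1, 1, 0]
Event 3: LOCAL 0: VV[0][0]++ -> VV[0]=[2, 1, 0]
Event 4: SEND 1->0: VV[1][1]++ -> VV[1]=[0, 2, 0], msg_vec=[0, 2, 0]; VV[0]=max(VV[0],msg_vec) then VV[0][0]++ -> VV[0]=[3, 2, 0]
Event 5: SEND 2->0: VV[2][2]++ -> VV[2]=[0, 0, 2], msg_vec=[0, 0, 2]; VV[0]=max(VV[0],msg_vec) then VV[0][0]++ -> VV[0]=[4, 2, 2]
Event 6: SEND 1->2: VV[1][1]++ -> VV[1]=[0, 3, 0], msg_vec=[0, 3, 0]; VV[2]=max(VV[2],msg_vec) then VV[2][2]++ -> VV[2]=[0, 3, 3]
Event 7: SEND 0->2: VV[0][0]++ -> VV[0]=[5, 2, 2], msg_vec=[5, 2, 2]; VV[2]=max(VV[2],msg_vec) then VV[2][2]++ -> VV[2]=[5, 3, 4]
Event 8: SEND 2->1: VV[2][2]++ -> VV[2]=[5, 3, 5], msg_vec=[5, 3, 5]; VV[1]=max(VV[1],msg_vec) then VV[1][1]++ -> VV[1]=[5, 4, 5]
Event 9: LOCAL 1: VV[1][1]++ -> VV[1]=[5, 5, 5]
Event 4 stamp: [0, 2, 0]
Event 7 stamp: [5, 2, 2]
[0, 2, 0] <= [5, 2, 2]? True. Equal? False. Happens-before: True

Answer: yes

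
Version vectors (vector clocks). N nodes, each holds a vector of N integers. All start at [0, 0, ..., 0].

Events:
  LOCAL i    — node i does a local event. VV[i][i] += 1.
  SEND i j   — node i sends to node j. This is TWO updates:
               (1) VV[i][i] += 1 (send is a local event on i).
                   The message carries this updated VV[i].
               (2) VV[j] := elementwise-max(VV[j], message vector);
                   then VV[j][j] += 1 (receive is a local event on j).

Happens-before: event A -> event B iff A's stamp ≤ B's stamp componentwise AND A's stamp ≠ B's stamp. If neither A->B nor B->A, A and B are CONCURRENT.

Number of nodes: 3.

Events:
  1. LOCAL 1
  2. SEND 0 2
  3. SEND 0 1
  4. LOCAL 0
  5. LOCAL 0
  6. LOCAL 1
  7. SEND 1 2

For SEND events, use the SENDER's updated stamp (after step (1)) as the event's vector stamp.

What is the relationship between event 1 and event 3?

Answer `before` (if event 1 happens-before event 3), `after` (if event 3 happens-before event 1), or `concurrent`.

Initial: VV[0]=[0, 0, 0]
Initial: VV[1]=[0, 0, 0]
Initial: VV[2]=[0, 0, 0]
Event 1: LOCAL 1: VV[1][1]++ -> VV[1]=[0, 1, 0]
Event 2: SEND 0->2: VV[0][0]++ -> VV[0]=[1, 0, 0], msg_vec=[1, 0, 0]; VV[2]=max(VV[2],msg_vec) then VV[2][2]++ -> VV[2]=[1, 0, 1]
Event 3: SEND 0->1: VV[0][0]++ -> VV[0]=[2, 0, 0], msg_vec=[2, 0, 0]; VV[1]=max(VV[1],msg_vec) then VV[1][1]++ -> VV[1]=[2, 2, 0]
Event 4: LOCAL 0: VV[0][0]++ -> VV[0]=[3, 0, 0]
Event 5: LOCAL 0: VV[0][0]++ -> VV[0]=[4, 0, 0]
Event 6: LOCAL 1: VV[1][1]++ -> VV[1]=[2, 3, 0]
Event 7: SEND 1->2: VV[1][1]++ -> VV[1]=[2, 4, 0], msg_vec=[2, 4, 0]; VV[2]=max(VV[2],msg_vec) then VV[2][2]++ -> VV[2]=[2, 4, 2]
Event 1 stamp: [0, 1, 0]
Event 3 stamp: [2, 0, 0]
[0, 1, 0] <= [2, 0, 0]? False
[2, 0, 0] <= [0, 1, 0]? False
Relation: concurrent

Answer: concurrent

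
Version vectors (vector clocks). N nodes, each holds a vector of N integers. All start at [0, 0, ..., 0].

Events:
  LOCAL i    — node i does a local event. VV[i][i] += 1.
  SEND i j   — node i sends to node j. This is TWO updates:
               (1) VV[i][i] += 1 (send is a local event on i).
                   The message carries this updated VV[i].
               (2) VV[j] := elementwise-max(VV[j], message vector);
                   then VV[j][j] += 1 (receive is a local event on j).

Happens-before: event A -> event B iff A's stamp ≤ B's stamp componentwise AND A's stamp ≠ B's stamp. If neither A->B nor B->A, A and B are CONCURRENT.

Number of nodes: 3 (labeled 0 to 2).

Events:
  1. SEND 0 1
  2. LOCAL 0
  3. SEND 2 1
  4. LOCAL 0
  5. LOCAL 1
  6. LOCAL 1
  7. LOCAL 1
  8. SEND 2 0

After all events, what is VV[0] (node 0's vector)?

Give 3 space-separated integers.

Answer: 4 0 2

Derivation:
Initial: VV[0]=[0, 0, 0]
Initial: VV[1]=[0, 0, 0]
Initial: VV[2]=[0, 0, 0]
Event 1: SEND 0->1: VV[0][0]++ -> VV[0]=[1, 0, 0], msg_vec=[1, 0, 0]; VV[1]=max(VV[1],msg_vec) then VV[1][1]++ -> VV[1]=[1, 1, 0]
Event 2: LOCAL 0: VV[0][0]++ -> VV[0]=[2, 0, 0]
Event 3: SEND 2->1: VV[2][2]++ -> VV[2]=[0, 0, 1], msg_vec=[0, 0, 1]; VV[1]=max(VV[1],msg_vec) then VV[1][1]++ -> VV[1]=[1, 2, 1]
Event 4: LOCAL 0: VV[0][0]++ -> VV[0]=[3, 0, 0]
Event 5: LOCAL 1: VV[1][1]++ -> VV[1]=[1, 3, 1]
Event 6: LOCAL 1: VV[1][1]++ -> VV[1]=[1, 4, 1]
Event 7: LOCAL 1: VV[1][1]++ -> VV[1]=[1, 5, 1]
Event 8: SEND 2->0: VV[2][2]++ -> VV[2]=[0, 0, 2], msg_vec=[0, 0, 2]; VV[0]=max(VV[0],msg_vec) then VV[0][0]++ -> VV[0]=[4, 0, 2]
Final vectors: VV[0]=[4, 0, 2]; VV[1]=[1, 5, 1]; VV[2]=[0, 0, 2]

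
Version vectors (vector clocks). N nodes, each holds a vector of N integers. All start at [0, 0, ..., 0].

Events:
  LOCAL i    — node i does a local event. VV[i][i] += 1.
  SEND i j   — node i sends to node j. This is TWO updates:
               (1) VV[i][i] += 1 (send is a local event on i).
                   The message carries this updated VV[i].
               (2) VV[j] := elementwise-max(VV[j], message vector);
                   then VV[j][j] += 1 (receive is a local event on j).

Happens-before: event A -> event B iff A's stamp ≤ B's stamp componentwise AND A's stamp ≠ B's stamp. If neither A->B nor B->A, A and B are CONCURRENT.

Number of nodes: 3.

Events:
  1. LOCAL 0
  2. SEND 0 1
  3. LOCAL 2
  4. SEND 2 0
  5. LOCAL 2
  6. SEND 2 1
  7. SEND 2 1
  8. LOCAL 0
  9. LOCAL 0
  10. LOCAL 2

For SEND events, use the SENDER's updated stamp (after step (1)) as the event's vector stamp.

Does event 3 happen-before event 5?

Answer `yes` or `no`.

Answer: yes

Derivation:
Initial: VV[0]=[0, 0, 0]
Initial: VV[1]=[0, 0, 0]
Initial: VV[2]=[0, 0, 0]
Event 1: LOCAL 0: VV[0][0]++ -> VV[0]=[1, 0, 0]
Event 2: SEND 0->1: VV[0][0]++ -> VV[0]=[2, 0, 0], msg_vec=[2, 0, 0]; VV[1]=max(VV[1],msg_vec) then VV[1][1]++ -> VV[1]=[2, 1, 0]
Event 3: LOCAL 2: VV[2][2]++ -> VV[2]=[0, 0, 1]
Event 4: SEND 2->0: VV[2][2]++ -> VV[2]=[0, 0, 2], msg_vec=[0, 0, 2]; VV[0]=max(VV[0],msg_vec) then VV[0][0]++ -> VV[0]=[3, 0, 2]
Event 5: LOCAL 2: VV[2][2]++ -> VV[2]=[0, 0, 3]
Event 6: SEND 2->1: VV[2][2]++ -> VV[2]=[0, 0, 4], msg_vec=[0, 0, 4]; VV[1]=max(VV[1],msg_vec) then VV[1][1]++ -> VV[1]=[2, 2, 4]
Event 7: SEND 2->1: VV[2][2]++ -> VV[2]=[0, 0, 5], msg_vec=[0, 0, 5]; VV[1]=max(VV[1],msg_vec) then VV[1][1]++ -> VV[1]=[2, 3, 5]
Event 8: LOCAL 0: VV[0][0]++ -> VV[0]=[4, 0, 2]
Event 9: LOCAL 0: VV[0][0]++ -> VV[0]=[5, 0, 2]
Event 10: LOCAL 2: VV[2][2]++ -> VV[2]=[0, 0, 6]
Event 3 stamp: [0, 0, 1]
Event 5 stamp: [0, 0, 3]
[0, 0, 1] <= [0, 0, 3]? True. Equal? False. Happens-before: True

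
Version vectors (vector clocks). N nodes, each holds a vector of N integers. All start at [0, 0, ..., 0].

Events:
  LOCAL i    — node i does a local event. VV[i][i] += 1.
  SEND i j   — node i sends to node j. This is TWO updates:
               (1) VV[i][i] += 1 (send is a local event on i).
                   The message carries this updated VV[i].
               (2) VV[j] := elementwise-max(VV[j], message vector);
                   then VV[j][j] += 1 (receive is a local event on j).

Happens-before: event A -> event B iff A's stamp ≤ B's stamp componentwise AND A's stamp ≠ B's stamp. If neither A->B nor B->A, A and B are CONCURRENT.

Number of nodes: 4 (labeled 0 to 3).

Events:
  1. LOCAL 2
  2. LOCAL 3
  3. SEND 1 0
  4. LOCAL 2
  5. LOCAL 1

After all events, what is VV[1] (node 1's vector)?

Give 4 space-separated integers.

Initial: VV[0]=[0, 0, 0, 0]
Initial: VV[1]=[0, 0, 0, 0]
Initial: VV[2]=[0, 0, 0, 0]
Initial: VV[3]=[0, 0, 0, 0]
Event 1: LOCAL 2: VV[2][2]++ -> VV[2]=[0, 0, 1, 0]
Event 2: LOCAL 3: VV[3][3]++ -> VV[3]=[0, 0, 0, 1]
Event 3: SEND 1->0: VV[1][1]++ -> VV[1]=[0, 1, 0, 0], msg_vec=[0, 1, 0, 0]; VV[0]=max(VV[0],msg_vec) then VV[0][0]++ -> VV[0]=[1, 1, 0, 0]
Event 4: LOCAL 2: VV[2][2]++ -> VV[2]=[0, 0, 2, 0]
Event 5: LOCAL 1: VV[1][1]++ -> VV[1]=[0, 2, 0, 0]
Final vectors: VV[0]=[1, 1, 0, 0]; VV[1]=[0, 2, 0, 0]; VV[2]=[0, 0, 2, 0]; VV[3]=[0, 0, 0, 1]

Answer: 0 2 0 0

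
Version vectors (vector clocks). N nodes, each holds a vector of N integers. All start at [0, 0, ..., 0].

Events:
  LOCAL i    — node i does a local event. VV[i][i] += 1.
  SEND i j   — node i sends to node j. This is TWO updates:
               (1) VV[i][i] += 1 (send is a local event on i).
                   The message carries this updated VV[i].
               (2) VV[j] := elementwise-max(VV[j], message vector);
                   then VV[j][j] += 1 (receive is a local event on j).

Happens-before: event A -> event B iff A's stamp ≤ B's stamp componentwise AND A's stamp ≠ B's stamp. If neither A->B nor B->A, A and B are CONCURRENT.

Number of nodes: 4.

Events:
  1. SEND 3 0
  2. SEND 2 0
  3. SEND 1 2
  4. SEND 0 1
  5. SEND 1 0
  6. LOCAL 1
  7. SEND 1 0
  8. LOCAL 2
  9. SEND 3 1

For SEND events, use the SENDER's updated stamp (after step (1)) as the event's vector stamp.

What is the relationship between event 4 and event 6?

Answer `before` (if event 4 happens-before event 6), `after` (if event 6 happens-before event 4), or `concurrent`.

Answer: before

Derivation:
Initial: VV[0]=[0, 0, 0, 0]
Initial: VV[1]=[0, 0, 0, 0]
Initial: VV[2]=[0, 0, 0, 0]
Initial: VV[3]=[0, 0, 0, 0]
Event 1: SEND 3->0: VV[3][3]++ -> VV[3]=[0, 0, 0, 1], msg_vec=[0, 0, 0, 1]; VV[0]=max(VV[0],msg_vec) then VV[0][0]++ -> VV[0]=[1, 0, 0, 1]
Event 2: SEND 2->0: VV[2][2]++ -> VV[2]=[0, 0, 1, 0], msg_vec=[0, 0, 1, 0]; VV[0]=max(VV[0],msg_vec) then VV[0][0]++ -> VV[0]=[2, 0, 1, 1]
Event 3: SEND 1->2: VV[1][1]++ -> VV[1]=[0, 1, 0, 0], msg_vec=[0, 1, 0, 0]; VV[2]=max(VV[2],msg_vec) then VV[2][2]++ -> VV[2]=[0, 1, 2, 0]
Event 4: SEND 0->1: VV[0][0]++ -> VV[0]=[3, 0, 1, 1], msg_vec=[3, 0, 1, 1]; VV[1]=max(VV[1],msg_vec) then VV[1][1]++ -> VV[1]=[3, 2, 1, 1]
Event 5: SEND 1->0: VV[1][1]++ -> VV[1]=[3, 3, 1, 1], msg_vec=[3, 3, 1, 1]; VV[0]=max(VV[0],msg_vec) then VV[0][0]++ -> VV[0]=[4, 3, 1, 1]
Event 6: LOCAL 1: VV[1][1]++ -> VV[1]=[3, 4, 1, 1]
Event 7: SEND 1->0: VV[1][1]++ -> VV[1]=[3, 5, 1, 1], msg_vec=[3, 5, 1, 1]; VV[0]=max(VV[0],msg_vec) then VV[0][0]++ -> VV[0]=[5, 5, 1, 1]
Event 8: LOCAL 2: VV[2][2]++ -> VV[2]=[0, 1, 3, 0]
Event 9: SEND 3->1: VV[3][3]++ -> VV[3]=[0, 0, 0, 2], msg_vec=[0, 0, 0, 2]; VV[1]=max(VV[1],msg_vec) then VV[1][1]++ -> VV[1]=[3, 6, 1, 2]
Event 4 stamp: [3, 0, 1, 1]
Event 6 stamp: [3, 4, 1, 1]
[3, 0, 1, 1] <= [3, 4, 1, 1]? True
[3, 4, 1, 1] <= [3, 0, 1, 1]? False
Relation: before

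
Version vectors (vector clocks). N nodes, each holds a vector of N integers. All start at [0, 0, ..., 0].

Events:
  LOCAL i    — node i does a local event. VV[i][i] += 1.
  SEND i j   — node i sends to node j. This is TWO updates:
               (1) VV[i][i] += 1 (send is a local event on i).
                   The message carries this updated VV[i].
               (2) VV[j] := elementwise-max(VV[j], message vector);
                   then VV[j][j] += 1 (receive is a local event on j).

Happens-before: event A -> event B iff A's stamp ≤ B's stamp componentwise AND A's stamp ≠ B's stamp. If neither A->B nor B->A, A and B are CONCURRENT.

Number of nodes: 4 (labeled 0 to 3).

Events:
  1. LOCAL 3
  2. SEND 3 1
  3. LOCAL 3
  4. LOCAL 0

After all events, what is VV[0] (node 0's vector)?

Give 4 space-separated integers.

Answer: 1 0 0 0

Derivation:
Initial: VV[0]=[0, 0, 0, 0]
Initial: VV[1]=[0, 0, 0, 0]
Initial: VV[2]=[0, 0, 0, 0]
Initial: VV[3]=[0, 0, 0, 0]
Event 1: LOCAL 3: VV[3][3]++ -> VV[3]=[0, 0, 0, 1]
Event 2: SEND 3->1: VV[3][3]++ -> VV[3]=[0, 0, 0, 2], msg_vec=[0, 0, 0, 2]; VV[1]=max(VV[1],msg_vec) then VV[1][1]++ -> VV[1]=[0, 1, 0, 2]
Event 3: LOCAL 3: VV[3][3]++ -> VV[3]=[0, 0, 0, 3]
Event 4: LOCAL 0: VV[0][0]++ -> VV[0]=[1, 0, 0, 0]
Final vectors: VV[0]=[1, 0, 0, 0]; VV[1]=[0, 1, 0, 2]; VV[2]=[0, 0, 0, 0]; VV[3]=[0, 0, 0, 3]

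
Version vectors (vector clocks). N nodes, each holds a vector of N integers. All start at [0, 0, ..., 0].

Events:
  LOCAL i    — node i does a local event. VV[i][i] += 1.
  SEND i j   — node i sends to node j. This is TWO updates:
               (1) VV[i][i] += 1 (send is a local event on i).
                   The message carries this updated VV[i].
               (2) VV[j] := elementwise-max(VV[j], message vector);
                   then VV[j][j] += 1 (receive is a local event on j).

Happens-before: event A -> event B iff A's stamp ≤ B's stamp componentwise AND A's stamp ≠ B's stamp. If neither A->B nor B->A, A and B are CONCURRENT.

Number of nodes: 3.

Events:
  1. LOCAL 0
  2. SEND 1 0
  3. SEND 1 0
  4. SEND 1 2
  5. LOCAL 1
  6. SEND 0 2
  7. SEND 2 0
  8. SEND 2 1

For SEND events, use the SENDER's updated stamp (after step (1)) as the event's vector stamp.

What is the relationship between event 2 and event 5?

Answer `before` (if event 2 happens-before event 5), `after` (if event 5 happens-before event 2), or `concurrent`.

Initial: VV[0]=[0, 0, 0]
Initial: VV[1]=[0, 0, 0]
Initial: VV[2]=[0, 0, 0]
Event 1: LOCAL 0: VV[0][0]++ -> VV[0]=[1, 0, 0]
Event 2: SEND 1->0: VV[1][1]++ -> VV[1]=[0, 1, 0], msg_vec=[0, 1, 0]; VV[0]=max(VV[0],msg_vec) then VV[0][0]++ -> VV[0]=[2, 1, 0]
Event 3: SEND 1->0: VV[1][1]++ -> VV[1]=[0, 2, 0], msg_vec=[0, 2, 0]; VV[0]=max(VV[0],msg_vec) then VV[0][0]++ -> VV[0]=[3, 2, 0]
Event 4: SEND 1->2: VV[1][1]++ -> VV[1]=[0, 3, 0], msg_vec=[0, 3, 0]; VV[2]=max(VV[2],msg_vec) then VV[2][2]++ -> VV[2]=[0, 3, 1]
Event 5: LOCAL 1: VV[1][1]++ -> VV[1]=[0, 4, 0]
Event 6: SEND 0->2: VV[0][0]++ -> VV[0]=[4, 2, 0], msg_vec=[4, 2, 0]; VV[2]=max(VV[2],msg_vec) then VV[2][2]++ -> VV[2]=[4, 3, 2]
Event 7: SEND 2->0: VV[2][2]++ -> VV[2]=[4, 3, 3], msg_vec=[4, 3, 3]; VV[0]=max(VV[0],msg_vec) then VV[0][0]++ -> VV[0]=[5, 3, 3]
Event 8: SEND 2->1: VV[2][2]++ -> VV[2]=[4, 3, 4], msg_vec=[4, 3, 4]; VV[1]=max(VV[1],msg_vec) then VV[1][1]++ -> VV[1]=[4, 5, 4]
Event 2 stamp: [0, 1, 0]
Event 5 stamp: [0, 4, 0]
[0, 1, 0] <= [0, 4, 0]? True
[0, 4, 0] <= [0, 1, 0]? False
Relation: before

Answer: before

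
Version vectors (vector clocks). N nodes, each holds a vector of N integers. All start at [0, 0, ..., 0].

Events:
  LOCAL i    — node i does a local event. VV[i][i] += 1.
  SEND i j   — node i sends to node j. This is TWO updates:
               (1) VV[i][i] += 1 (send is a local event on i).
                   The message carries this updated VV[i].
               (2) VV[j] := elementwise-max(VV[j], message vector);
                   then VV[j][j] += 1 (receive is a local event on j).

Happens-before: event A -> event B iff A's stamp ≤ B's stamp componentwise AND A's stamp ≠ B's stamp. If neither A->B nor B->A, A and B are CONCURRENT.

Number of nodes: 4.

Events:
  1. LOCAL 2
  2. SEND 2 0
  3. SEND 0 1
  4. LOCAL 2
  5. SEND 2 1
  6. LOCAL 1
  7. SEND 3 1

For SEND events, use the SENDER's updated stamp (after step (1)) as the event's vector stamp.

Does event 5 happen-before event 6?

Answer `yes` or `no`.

Initial: VV[0]=[0, 0, 0, 0]
Initial: VV[1]=[0, 0, 0, 0]
Initial: VV[2]=[0, 0, 0, 0]
Initial: VV[3]=[0, 0, 0, 0]
Event 1: LOCAL 2: VV[2][2]++ -> VV[2]=[0, 0, 1, 0]
Event 2: SEND 2->0: VV[2][2]++ -> VV[2]=[0, 0, 2, 0], msg_vec=[0, 0, 2, 0]; VV[0]=max(VV[0],msg_vec) then VV[0][0]++ -> VV[0]=[1, 0, 2, 0]
Event 3: SEND 0->1: VV[0][0]++ -> VV[0]=[2, 0, 2, 0], msg_vec=[2, 0, 2, 0]; VV[1]=max(VV[1],msg_vec) then VV[1][1]++ -> VV[1]=[2, 1, 2, 0]
Event 4: LOCAL 2: VV[2][2]++ -> VV[2]=[0, 0, 3, 0]
Event 5: SEND 2->1: VV[2][2]++ -> VV[2]=[0, 0, 4, 0], msg_vec=[0, 0, 4, 0]; VV[1]=max(VV[1],msg_vec) then VV[1][1]++ -> VV[1]=[2, 2, 4, 0]
Event 6: LOCAL 1: VV[1][1]++ -> VV[1]=[2, 3, 4, 0]
Event 7: SEND 3->1: VV[3][3]++ -> VV[3]=[0, 0, 0, 1], msg_vec=[0, 0, 0, 1]; VV[1]=max(VV[1],msg_vec) then VV[1][1]++ -> VV[1]=[2, 4, 4, 1]
Event 5 stamp: [0, 0, 4, 0]
Event 6 stamp: [2, 3, 4, 0]
[0, 0, 4, 0] <= [2, 3, 4, 0]? True. Equal? False. Happens-before: True

Answer: yes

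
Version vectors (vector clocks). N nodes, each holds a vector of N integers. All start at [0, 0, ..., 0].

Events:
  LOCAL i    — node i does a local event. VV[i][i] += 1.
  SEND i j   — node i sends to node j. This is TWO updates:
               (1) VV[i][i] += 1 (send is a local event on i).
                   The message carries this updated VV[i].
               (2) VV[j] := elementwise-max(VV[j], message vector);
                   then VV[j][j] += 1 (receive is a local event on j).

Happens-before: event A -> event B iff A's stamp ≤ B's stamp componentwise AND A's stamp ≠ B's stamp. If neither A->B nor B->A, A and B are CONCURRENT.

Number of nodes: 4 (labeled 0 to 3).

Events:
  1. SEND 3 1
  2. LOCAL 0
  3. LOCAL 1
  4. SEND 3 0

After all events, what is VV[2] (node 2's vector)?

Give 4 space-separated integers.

Initial: VV[0]=[0, 0, 0, 0]
Initial: VV[1]=[0, 0, 0, 0]
Initial: VV[2]=[0, 0, 0, 0]
Initial: VV[3]=[0, 0, 0, 0]
Event 1: SEND 3->1: VV[3][3]++ -> VV[3]=[0, 0, 0, 1], msg_vec=[0, 0, 0, 1]; VV[1]=max(VV[1],msg_vec) then VV[1][1]++ -> VV[1]=[0, 1, 0, 1]
Event 2: LOCAL 0: VV[0][0]++ -> VV[0]=[1, 0, 0, 0]
Event 3: LOCAL 1: VV[1][1]++ -> VV[1]=[0, 2, 0, 1]
Event 4: SEND 3->0: VV[3][3]++ -> VV[3]=[0, 0, 0, 2], msg_vec=[0, 0, 0, 2]; VV[0]=max(VV[0],msg_vec) then VV[0][0]++ -> VV[0]=[2, 0, 0, 2]
Final vectors: VV[0]=[2, 0, 0, 2]; VV[1]=[0, 2, 0, 1]; VV[2]=[0, 0, 0, 0]; VV[3]=[0, 0, 0, 2]

Answer: 0 0 0 0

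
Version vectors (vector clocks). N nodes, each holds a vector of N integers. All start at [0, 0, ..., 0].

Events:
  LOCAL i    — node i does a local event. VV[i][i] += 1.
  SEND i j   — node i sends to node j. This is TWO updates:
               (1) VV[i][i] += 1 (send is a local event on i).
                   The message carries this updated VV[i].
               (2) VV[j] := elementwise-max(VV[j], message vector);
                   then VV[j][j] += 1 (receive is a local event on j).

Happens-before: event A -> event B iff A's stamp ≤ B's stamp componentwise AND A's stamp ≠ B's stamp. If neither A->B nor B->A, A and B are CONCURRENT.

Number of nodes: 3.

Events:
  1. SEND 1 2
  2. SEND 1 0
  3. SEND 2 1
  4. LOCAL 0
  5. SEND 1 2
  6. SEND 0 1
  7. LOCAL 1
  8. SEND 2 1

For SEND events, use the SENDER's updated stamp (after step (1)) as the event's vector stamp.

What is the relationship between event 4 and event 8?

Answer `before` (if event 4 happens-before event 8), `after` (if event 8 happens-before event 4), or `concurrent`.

Initial: VV[0]=[0, 0, 0]
Initial: VV[1]=[0, 0, 0]
Initial: VV[2]=[0, 0, 0]
Event 1: SEND 1->2: VV[1][1]++ -> VV[1]=[0, 1, 0], msg_vec=[0, 1, 0]; VV[2]=max(VV[2],msg_vec) then VV[2][2]++ -> VV[2]=[0, 1, 1]
Event 2: SEND 1->0: VV[1][1]++ -> VV[1]=[0, 2, 0], msg_vec=[0, 2, 0]; VV[0]=max(VV[0],msg_vec) then VV[0][0]++ -> VV[0]=[1, 2, 0]
Event 3: SEND 2->1: VV[2][2]++ -> VV[2]=[0, 1, 2], msg_vec=[0, 1, 2]; VV[1]=max(VV[1],msg_vec) then VV[1][1]++ -> VV[1]=[0, 3, 2]
Event 4: LOCAL 0: VV[0][0]++ -> VV[0]=[2, 2, 0]
Event 5: SEND 1->2: VV[1][1]++ -> VV[1]=[0, 4, 2], msg_vec=[0, 4, 2]; VV[2]=max(VV[2],msg_vec) then VV[2][2]++ -> VV[2]=[0, 4, 3]
Event 6: SEND 0->1: VV[0][0]++ -> VV[0]=[3, 2, 0], msg_vec=[3, 2, 0]; VV[1]=max(VV[1],msg_vec) then VV[1][1]++ -> VV[1]=[3, 5, 2]
Event 7: LOCAL 1: VV[1][1]++ -> VV[1]=[3, 6, 2]
Event 8: SEND 2->1: VV[2][2]++ -> VV[2]=[0, 4, 4], msg_vec=[0, 4, 4]; VV[1]=max(VV[1],msg_vec) then VV[1][1]++ -> VV[1]=[3, 7, 4]
Event 4 stamp: [2, 2, 0]
Event 8 stamp: [0, 4, 4]
[2, 2, 0] <= [0, 4, 4]? False
[0, 4, 4] <= [2, 2, 0]? False
Relation: concurrent

Answer: concurrent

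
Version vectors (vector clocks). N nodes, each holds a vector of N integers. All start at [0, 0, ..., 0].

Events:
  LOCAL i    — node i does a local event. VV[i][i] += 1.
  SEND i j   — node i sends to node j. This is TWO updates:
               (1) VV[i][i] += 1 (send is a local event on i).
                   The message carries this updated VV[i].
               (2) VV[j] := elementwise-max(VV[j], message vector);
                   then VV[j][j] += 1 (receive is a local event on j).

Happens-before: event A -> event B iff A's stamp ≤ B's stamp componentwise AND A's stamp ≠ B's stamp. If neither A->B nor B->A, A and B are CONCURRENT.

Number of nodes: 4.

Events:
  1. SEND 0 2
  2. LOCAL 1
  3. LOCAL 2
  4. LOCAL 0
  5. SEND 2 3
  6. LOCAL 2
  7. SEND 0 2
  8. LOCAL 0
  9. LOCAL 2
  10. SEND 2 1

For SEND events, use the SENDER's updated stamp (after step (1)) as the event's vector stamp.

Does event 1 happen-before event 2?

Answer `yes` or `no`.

Initial: VV[0]=[0, 0, 0, 0]
Initial: VV[1]=[0, 0, 0, 0]
Initial: VV[2]=[0, 0, 0, 0]
Initial: VV[3]=[0, 0, 0, 0]
Event 1: SEND 0->2: VV[0][0]++ -> VV[0]=[1, 0, 0, 0], msg_vec=[1, 0, 0, 0]; VV[2]=max(VV[2],msg_vec) then VV[2][2]++ -> VV[2]=[1, 0, 1, 0]
Event 2: LOCAL 1: VV[1][1]++ -> VV[1]=[0, 1, 0, 0]
Event 3: LOCAL 2: VV[2][2]++ -> VV[2]=[1, 0, 2, 0]
Event 4: LOCAL 0: VV[0][0]++ -> VV[0]=[2, 0, 0, 0]
Event 5: SEND 2->3: VV[2][2]++ -> VV[2]=[1, 0, 3, 0], msg_vec=[1, 0, 3, 0]; VV[3]=max(VV[3],msg_vec) then VV[3][3]++ -> VV[3]=[1, 0, 3, 1]
Event 6: LOCAL 2: VV[2][2]++ -> VV[2]=[1, 0, 4, 0]
Event 7: SEND 0->2: VV[0][0]++ -> VV[0]=[3, 0, 0, 0], msg_vec=[3, 0, 0, 0]; VV[2]=max(VV[2],msg_vec) then VV[2][2]++ -> VV[2]=[3, 0, 5, 0]
Event 8: LOCAL 0: VV[0][0]++ -> VV[0]=[4, 0, 0, 0]
Event 9: LOCAL 2: VV[2][2]++ -> VV[2]=[3, 0, 6, 0]
Event 10: SEND 2->1: VV[2][2]++ -> VV[2]=[3, 0, 7, 0], msg_vec=[3, 0, 7, 0]; VV[1]=max(VV[1],msg_vec) then VV[1][1]++ -> VV[1]=[3, 2, 7, 0]
Event 1 stamp: [1, 0, 0, 0]
Event 2 stamp: [0, 1, 0, 0]
[1, 0, 0, 0] <= [0, 1, 0, 0]? False. Equal? False. Happens-before: False

Answer: no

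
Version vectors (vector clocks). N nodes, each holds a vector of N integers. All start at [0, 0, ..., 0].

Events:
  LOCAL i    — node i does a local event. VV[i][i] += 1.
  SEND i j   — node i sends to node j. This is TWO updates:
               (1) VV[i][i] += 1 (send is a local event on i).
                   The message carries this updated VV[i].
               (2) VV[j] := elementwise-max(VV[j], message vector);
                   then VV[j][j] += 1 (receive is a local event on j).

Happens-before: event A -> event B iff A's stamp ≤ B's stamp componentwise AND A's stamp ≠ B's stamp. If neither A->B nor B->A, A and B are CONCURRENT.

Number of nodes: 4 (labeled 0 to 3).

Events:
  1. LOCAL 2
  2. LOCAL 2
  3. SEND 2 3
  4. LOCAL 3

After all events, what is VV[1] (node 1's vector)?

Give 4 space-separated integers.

Initial: VV[0]=[0, 0, 0, 0]
Initial: VV[1]=[0, 0, 0, 0]
Initial: VV[2]=[0, 0, 0, 0]
Initial: VV[3]=[0, 0, 0, 0]
Event 1: LOCAL 2: VV[2][2]++ -> VV[2]=[0, 0, 1, 0]
Event 2: LOCAL 2: VV[2][2]++ -> VV[2]=[0, 0, 2, 0]
Event 3: SEND 2->3: VV[2][2]++ -> VV[2]=[0, 0, 3, 0], msg_vec=[0, 0, 3, 0]; VV[3]=max(VV[3],msg_vec) then VV[3][3]++ -> VV[3]=[0, 0, 3, 1]
Event 4: LOCAL 3: VV[3][3]++ -> VV[3]=[0, 0, 3, 2]
Final vectors: VV[0]=[0, 0, 0, 0]; VV[1]=[0, 0, 0, 0]; VV[2]=[0, 0, 3, 0]; VV[3]=[0, 0, 3, 2]

Answer: 0 0 0 0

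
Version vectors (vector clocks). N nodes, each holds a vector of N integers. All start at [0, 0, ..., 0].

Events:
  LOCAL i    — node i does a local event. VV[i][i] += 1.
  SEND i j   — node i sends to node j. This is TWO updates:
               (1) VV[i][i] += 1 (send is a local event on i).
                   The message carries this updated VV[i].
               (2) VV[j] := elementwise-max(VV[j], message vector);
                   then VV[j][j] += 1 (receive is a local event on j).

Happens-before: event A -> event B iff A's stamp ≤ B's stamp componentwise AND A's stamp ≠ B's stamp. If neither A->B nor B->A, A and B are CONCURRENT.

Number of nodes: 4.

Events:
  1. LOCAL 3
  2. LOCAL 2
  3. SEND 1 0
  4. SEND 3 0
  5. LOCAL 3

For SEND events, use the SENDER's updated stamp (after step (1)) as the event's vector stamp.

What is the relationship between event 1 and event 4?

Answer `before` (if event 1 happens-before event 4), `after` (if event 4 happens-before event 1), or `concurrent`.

Initial: VV[0]=[0, 0, 0, 0]
Initial: VV[1]=[0, 0, 0, 0]
Initial: VV[2]=[0, 0, 0, 0]
Initial: VV[3]=[0, 0, 0, 0]
Event 1: LOCAL 3: VV[3][3]++ -> VV[3]=[0, 0, 0, 1]
Event 2: LOCAL 2: VV[2][2]++ -> VV[2]=[0, 0, 1, 0]
Event 3: SEND 1->0: VV[1][1]++ -> VV[1]=[0, 1, 0, 0], msg_vec=[0, 1, 0, 0]; VV[0]=max(VV[0],msg_vec) then VV[0][0]++ -> VV[0]=[1, 1, 0, 0]
Event 4: SEND 3->0: VV[3][3]++ -> VV[3]=[0, 0, 0, 2], msg_vec=[0, 0, 0, 2]; VV[0]=max(VV[0],msg_vec) then VV[0][0]++ -> VV[0]=[2, 1, 0, 2]
Event 5: LOCAL 3: VV[3][3]++ -> VV[3]=[0, 0, 0, 3]
Event 1 stamp: [0, 0, 0, 1]
Event 4 stamp: [0, 0, 0, 2]
[0, 0, 0, 1] <= [0, 0, 0, 2]? True
[0, 0, 0, 2] <= [0, 0, 0, 1]? False
Relation: before

Answer: before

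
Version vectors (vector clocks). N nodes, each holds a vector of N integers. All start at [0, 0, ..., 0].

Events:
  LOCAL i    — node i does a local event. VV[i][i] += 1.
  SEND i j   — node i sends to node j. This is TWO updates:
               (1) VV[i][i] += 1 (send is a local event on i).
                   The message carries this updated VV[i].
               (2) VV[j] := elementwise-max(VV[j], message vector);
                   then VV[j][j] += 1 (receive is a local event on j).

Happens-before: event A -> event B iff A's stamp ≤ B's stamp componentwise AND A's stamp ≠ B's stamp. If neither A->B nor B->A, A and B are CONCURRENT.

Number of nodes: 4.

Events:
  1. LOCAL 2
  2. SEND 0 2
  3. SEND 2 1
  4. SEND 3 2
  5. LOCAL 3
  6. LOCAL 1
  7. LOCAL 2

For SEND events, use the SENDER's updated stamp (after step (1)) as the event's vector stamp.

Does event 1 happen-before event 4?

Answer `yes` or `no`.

Initial: VV[0]=[0, 0, 0, 0]
Initial: VV[1]=[0, 0, 0, 0]
Initial: VV[2]=[0, 0, 0, 0]
Initial: VV[3]=[0, 0, 0, 0]
Event 1: LOCAL 2: VV[2][2]++ -> VV[2]=[0, 0, 1, 0]
Event 2: SEND 0->2: VV[0][0]++ -> VV[0]=[1, 0, 0, 0], msg_vec=[1, 0, 0, 0]; VV[2]=max(VV[2],msg_vec) then VV[2][2]++ -> VV[2]=[1, 0, 2, 0]
Event 3: SEND 2->1: VV[2][2]++ -> VV[2]=[1, 0, 3, 0], msg_vec=[1, 0, 3, 0]; VV[1]=max(VV[1],msg_vec) then VV[1][1]++ -> VV[1]=[1, 1, 3, 0]
Event 4: SEND 3->2: VV[3][3]++ -> VV[3]=[0, 0, 0, 1], msg_vec=[0, 0, 0, 1]; VV[2]=max(VV[2],msg_vec) then VV[2][2]++ -> VV[2]=[1, 0, 4, 1]
Event 5: LOCAL 3: VV[3][3]++ -> VV[3]=[0, 0, 0, 2]
Event 6: LOCAL 1: VV[1][1]++ -> VV[1]=[1, 2, 3, 0]
Event 7: LOCAL 2: VV[2][2]++ -> VV[2]=[1, 0, 5, 1]
Event 1 stamp: [0, 0, 1, 0]
Event 4 stamp: [0, 0, 0, 1]
[0, 0, 1, 0] <= [0, 0, 0, 1]? False. Equal? False. Happens-before: False

Answer: no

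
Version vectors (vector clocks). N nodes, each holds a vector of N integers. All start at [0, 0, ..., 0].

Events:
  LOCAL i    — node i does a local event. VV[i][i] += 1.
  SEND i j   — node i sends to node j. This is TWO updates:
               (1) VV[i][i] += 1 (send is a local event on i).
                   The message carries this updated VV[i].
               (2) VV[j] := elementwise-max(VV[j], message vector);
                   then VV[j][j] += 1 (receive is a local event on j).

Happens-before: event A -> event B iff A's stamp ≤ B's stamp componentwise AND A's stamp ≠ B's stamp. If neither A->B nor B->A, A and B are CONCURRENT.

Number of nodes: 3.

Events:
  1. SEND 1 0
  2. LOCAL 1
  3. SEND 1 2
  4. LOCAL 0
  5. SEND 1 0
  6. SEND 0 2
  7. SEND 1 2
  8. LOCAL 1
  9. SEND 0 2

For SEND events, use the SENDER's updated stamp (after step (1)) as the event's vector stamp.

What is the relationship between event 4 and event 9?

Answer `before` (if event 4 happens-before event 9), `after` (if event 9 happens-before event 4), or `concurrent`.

Answer: before

Derivation:
Initial: VV[0]=[0, 0, 0]
Initial: VV[1]=[0, 0, 0]
Initial: VV[2]=[0, 0, 0]
Event 1: SEND 1->0: VV[1][1]++ -> VV[1]=[0, 1, 0], msg_vec=[0, 1, 0]; VV[0]=max(VV[0],msg_vec) then VV[0][0]++ -> VV[0]=[1, 1, 0]
Event 2: LOCAL 1: VV[1][1]++ -> VV[1]=[0, 2, 0]
Event 3: SEND 1->2: VV[1][1]++ -> VV[1]=[0, 3, 0], msg_vec=[0, 3, 0]; VV[2]=max(VV[2],msg_vec) then VV[2][2]++ -> VV[2]=[0, 3, 1]
Event 4: LOCAL 0: VV[0][0]++ -> VV[0]=[2, 1, 0]
Event 5: SEND 1->0: VV[1][1]++ -> VV[1]=[0, 4, 0], msg_vec=[0, 4, 0]; VV[0]=max(VV[0],msg_vec) then VV[0][0]++ -> VV[0]=[3, 4, 0]
Event 6: SEND 0->2: VV[0][0]++ -> VV[0]=[4, 4, 0], msg_vec=[4, 4, 0]; VV[2]=max(VV[2],msg_vec) then VV[2][2]++ -> VV[2]=[4, 4, 2]
Event 7: SEND 1->2: VV[1][1]++ -> VV[1]=[0, 5, 0], msg_vec=[0, 5, 0]; VV[2]=max(VV[2],msg_vec) then VV[2][2]++ -> VV[2]=[4, 5, 3]
Event 8: LOCAL 1: VV[1][1]++ -> VV[1]=[0, 6, 0]
Event 9: SEND 0->2: VV[0][0]++ -> VV[0]=[5, 4, 0], msg_vec=[5, 4, 0]; VV[2]=max(VV[2],msg_vec) then VV[2][2]++ -> VV[2]=[5, 5, 4]
Event 4 stamp: [2, 1, 0]
Event 9 stamp: [5, 4, 0]
[2, 1, 0] <= [5, 4, 0]? True
[5, 4, 0] <= [2, 1, 0]? False
Relation: before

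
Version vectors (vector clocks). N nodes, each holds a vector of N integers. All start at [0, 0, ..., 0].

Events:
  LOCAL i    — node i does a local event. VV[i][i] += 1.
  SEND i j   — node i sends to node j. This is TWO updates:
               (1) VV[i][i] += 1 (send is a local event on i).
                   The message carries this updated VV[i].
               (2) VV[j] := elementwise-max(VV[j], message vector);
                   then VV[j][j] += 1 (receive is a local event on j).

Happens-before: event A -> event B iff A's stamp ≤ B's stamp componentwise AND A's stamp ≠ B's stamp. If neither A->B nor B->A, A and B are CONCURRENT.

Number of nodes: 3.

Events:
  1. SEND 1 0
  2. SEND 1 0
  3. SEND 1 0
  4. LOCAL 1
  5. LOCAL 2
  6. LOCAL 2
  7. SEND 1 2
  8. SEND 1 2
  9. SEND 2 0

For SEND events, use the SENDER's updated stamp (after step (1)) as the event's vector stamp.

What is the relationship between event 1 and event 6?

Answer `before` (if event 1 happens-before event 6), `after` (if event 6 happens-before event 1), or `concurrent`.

Answer: concurrent

Derivation:
Initial: VV[0]=[0, 0, 0]
Initial: VV[1]=[0, 0, 0]
Initial: VV[2]=[0, 0, 0]
Event 1: SEND 1->0: VV[1][1]++ -> VV[1]=[0, 1, 0], msg_vec=[0, 1, 0]; VV[0]=max(VV[0],msg_vec) then VV[0][0]++ -> VV[0]=[1, 1, 0]
Event 2: SEND 1->0: VV[1][1]++ -> VV[1]=[0, 2, 0], msg_vec=[0, 2, 0]; VV[0]=max(VV[0],msg_vec) then VV[0][0]++ -> VV[0]=[2, 2, 0]
Event 3: SEND 1->0: VV[1][1]++ -> VV[1]=[0, 3, 0], msg_vec=[0, 3, 0]; VV[0]=max(VV[0],msg_vec) then VV[0][0]++ -> VV[0]=[3, 3, 0]
Event 4: LOCAL 1: VV[1][1]++ -> VV[1]=[0, 4, 0]
Event 5: LOCAL 2: VV[2][2]++ -> VV[2]=[0, 0, 1]
Event 6: LOCAL 2: VV[2][2]++ -> VV[2]=[0, 0, 2]
Event 7: SEND 1->2: VV[1][1]++ -> VV[1]=[0, 5, 0], msg_vec=[0, 5, 0]; VV[2]=max(VV[2],msg_vec) then VV[2][2]++ -> VV[2]=[0, 5, 3]
Event 8: SEND 1->2: VV[1][1]++ -> VV[1]=[0, 6, 0], msg_vec=[0, 6, 0]; VV[2]=max(VV[2],msg_vec) then VV[2][2]++ -> VV[2]=[0, 6, 4]
Event 9: SEND 2->0: VV[2][2]++ -> VV[2]=[0, 6, 5], msg_vec=[0, 6, 5]; VV[0]=max(VV[0],msg_vec) then VV[0][0]++ -> VV[0]=[4, 6, 5]
Event 1 stamp: [0, 1, 0]
Event 6 stamp: [0, 0, 2]
[0, 1, 0] <= [0, 0, 2]? False
[0, 0, 2] <= [0, 1, 0]? False
Relation: concurrent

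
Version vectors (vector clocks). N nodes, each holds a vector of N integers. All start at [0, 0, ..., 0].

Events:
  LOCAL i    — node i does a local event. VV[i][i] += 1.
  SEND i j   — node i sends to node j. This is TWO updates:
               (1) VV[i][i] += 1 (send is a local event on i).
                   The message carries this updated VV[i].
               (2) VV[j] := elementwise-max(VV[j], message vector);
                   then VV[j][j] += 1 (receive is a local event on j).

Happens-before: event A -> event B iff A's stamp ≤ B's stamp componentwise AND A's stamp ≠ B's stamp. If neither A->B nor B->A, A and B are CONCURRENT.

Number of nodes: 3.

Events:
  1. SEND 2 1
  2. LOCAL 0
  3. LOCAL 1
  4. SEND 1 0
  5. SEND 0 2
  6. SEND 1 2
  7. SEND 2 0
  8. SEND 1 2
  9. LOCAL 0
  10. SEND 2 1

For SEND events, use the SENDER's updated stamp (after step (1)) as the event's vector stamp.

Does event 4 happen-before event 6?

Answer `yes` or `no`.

Answer: yes

Derivation:
Initial: VV[0]=[0, 0, 0]
Initial: VV[1]=[0, 0, 0]
Initial: VV[2]=[0, 0, 0]
Event 1: SEND 2->1: VV[2][2]++ -> VV[2]=[0, 0, 1], msg_vec=[0, 0, 1]; VV[1]=max(VV[1],msg_vec) then VV[1][1]++ -> VV[1]=[0, 1, 1]
Event 2: LOCAL 0: VV[0][0]++ -> VV[0]=[1, 0, 0]
Event 3: LOCAL 1: VV[1][1]++ -> VV[1]=[0, 2, 1]
Event 4: SEND 1->0: VV[1][1]++ -> VV[1]=[0, 3, 1], msg_vec=[0, 3, 1]; VV[0]=max(VV[0],msg_vec) then VV[0][0]++ -> VV[0]=[2, 3, 1]
Event 5: SEND 0->2: VV[0][0]++ -> VV[0]=[3, 3, 1], msg_vec=[3, 3, 1]; VV[2]=max(VV[2],msg_vec) then VV[2][2]++ -> VV[2]=[3, 3, 2]
Event 6: SEND 1->2: VV[1][1]++ -> VV[1]=[0, 4, 1], msg_vec=[0, 4, 1]; VV[2]=max(VV[2],msg_vec) then VV[2][2]++ -> VV[2]=[3, 4, 3]
Event 7: SEND 2->0: VV[2][2]++ -> VV[2]=[3, 4, 4], msg_vec=[3, 4, 4]; VV[0]=max(VV[0],msg_vec) then VV[0][0]++ -> VV[0]=[4, 4, 4]
Event 8: SEND 1->2: VV[1][1]++ -> VV[1]=[0, 5, 1], msg_vec=[0, 5, 1]; VV[2]=max(VV[2],msg_vec) then VV[2][2]++ -> VV[2]=[3, 5, 5]
Event 9: LOCAL 0: VV[0][0]++ -> VV[0]=[5, 4, 4]
Event 10: SEND 2->1: VV[2][2]++ -> VV[2]=[3, 5, 6], msg_vec=[3, 5, 6]; VV[1]=max(VV[1],msg_vec) then VV[1][1]++ -> VV[1]=[3, 6, 6]
Event 4 stamp: [0, 3, 1]
Event 6 stamp: [0, 4, 1]
[0, 3, 1] <= [0, 4, 1]? True. Equal? False. Happens-before: True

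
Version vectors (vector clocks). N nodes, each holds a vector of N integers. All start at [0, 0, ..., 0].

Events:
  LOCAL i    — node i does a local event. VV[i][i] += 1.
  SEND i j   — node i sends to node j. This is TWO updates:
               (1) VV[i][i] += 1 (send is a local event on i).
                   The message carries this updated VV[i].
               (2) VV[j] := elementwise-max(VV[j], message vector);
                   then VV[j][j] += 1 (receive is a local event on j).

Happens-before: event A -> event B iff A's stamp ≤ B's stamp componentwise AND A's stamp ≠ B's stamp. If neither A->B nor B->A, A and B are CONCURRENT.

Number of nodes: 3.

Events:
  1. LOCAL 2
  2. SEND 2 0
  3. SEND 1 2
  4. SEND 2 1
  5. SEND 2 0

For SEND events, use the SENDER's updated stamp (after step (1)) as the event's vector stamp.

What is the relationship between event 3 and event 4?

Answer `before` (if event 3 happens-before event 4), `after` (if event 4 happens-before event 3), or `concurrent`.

Initial: VV[0]=[0, 0, 0]
Initial: VV[1]=[0, 0, 0]
Initial: VV[2]=[0, 0, 0]
Event 1: LOCAL 2: VV[2][2]++ -> VV[2]=[0, 0, 1]
Event 2: SEND 2->0: VV[2][2]++ -> VV[2]=[0, 0, 2], msg_vec=[0, 0, 2]; VV[0]=max(VV[0],msg_vec) then VV[0][0]++ -> VV[0]=[1, 0, 2]
Event 3: SEND 1->2: VV[1][1]++ -> VV[1]=[0, 1, 0], msg_vec=[0, 1, 0]; VV[2]=max(VV[2],msg_vec) then VV[2][2]++ -> VV[2]=[0, 1, 3]
Event 4: SEND 2->1: VV[2][2]++ -> VV[2]=[0, 1, 4], msg_vec=[0, 1, 4]; VV[1]=max(VV[1],msg_vec) then VV[1][1]++ -> VV[1]=[0, 2, 4]
Event 5: SEND 2->0: VV[2][2]++ -> VV[2]=[0, 1, 5], msg_vec=[0, 1, 5]; VV[0]=max(VV[0],msg_vec) then VV[0][0]++ -> VV[0]=[2, 1, 5]
Event 3 stamp: [0, 1, 0]
Event 4 stamp: [0, 1, 4]
[0, 1, 0] <= [0, 1, 4]? True
[0, 1, 4] <= [0, 1, 0]? False
Relation: before

Answer: before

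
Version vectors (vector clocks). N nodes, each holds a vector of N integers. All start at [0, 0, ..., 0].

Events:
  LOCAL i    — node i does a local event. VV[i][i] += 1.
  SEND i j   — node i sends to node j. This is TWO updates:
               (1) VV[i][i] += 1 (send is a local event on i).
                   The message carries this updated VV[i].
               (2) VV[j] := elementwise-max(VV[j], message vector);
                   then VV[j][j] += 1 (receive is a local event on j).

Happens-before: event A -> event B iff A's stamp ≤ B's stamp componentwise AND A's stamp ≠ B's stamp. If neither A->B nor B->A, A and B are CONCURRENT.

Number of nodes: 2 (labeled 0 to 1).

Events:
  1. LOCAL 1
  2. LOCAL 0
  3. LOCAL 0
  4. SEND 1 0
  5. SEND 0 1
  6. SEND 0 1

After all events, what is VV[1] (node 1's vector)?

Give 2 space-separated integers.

Answer: 5 4

Derivation:
Initial: VV[0]=[0, 0]
Initial: VV[1]=[0, 0]
Event 1: LOCAL 1: VV[1][1]++ -> VV[1]=[0, 1]
Event 2: LOCAL 0: VV[0][0]++ -> VV[0]=[1, 0]
Event 3: LOCAL 0: VV[0][0]++ -> VV[0]=[2, 0]
Event 4: SEND 1->0: VV[1][1]++ -> VV[1]=[0, 2], msg_vec=[0, 2]; VV[0]=max(VV[0],msg_vec) then VV[0][0]++ -> VV[0]=[3, 2]
Event 5: SEND 0->1: VV[0][0]++ -> VV[0]=[4, 2], msg_vec=[4, 2]; VV[1]=max(VV[1],msg_vec) then VV[1][1]++ -> VV[1]=[4, 3]
Event 6: SEND 0->1: VV[0][0]++ -> VV[0]=[5, 2], msg_vec=[5, 2]; VV[1]=max(VV[1],msg_vec) then VV[1][1]++ -> VV[1]=[5, 4]
Final vectors: VV[0]=[5, 2]; VV[1]=[5, 4]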